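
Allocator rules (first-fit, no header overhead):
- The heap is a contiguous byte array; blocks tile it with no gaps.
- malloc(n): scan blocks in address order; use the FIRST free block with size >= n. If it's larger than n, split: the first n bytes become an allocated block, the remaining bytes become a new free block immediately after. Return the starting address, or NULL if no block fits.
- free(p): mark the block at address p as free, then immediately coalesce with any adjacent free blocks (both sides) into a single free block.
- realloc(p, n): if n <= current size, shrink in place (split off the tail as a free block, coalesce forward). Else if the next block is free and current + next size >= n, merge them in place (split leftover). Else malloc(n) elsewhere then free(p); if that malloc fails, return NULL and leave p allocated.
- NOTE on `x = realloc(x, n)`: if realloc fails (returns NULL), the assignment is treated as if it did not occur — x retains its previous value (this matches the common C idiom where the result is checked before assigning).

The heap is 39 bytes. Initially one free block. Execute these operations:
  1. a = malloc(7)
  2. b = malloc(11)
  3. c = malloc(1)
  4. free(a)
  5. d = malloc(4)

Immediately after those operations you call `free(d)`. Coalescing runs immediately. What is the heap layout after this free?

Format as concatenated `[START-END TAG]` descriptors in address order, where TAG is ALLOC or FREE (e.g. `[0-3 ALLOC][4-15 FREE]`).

Op 1: a = malloc(7) -> a = 0; heap: [0-6 ALLOC][7-38 FREE]
Op 2: b = malloc(11) -> b = 7; heap: [0-6 ALLOC][7-17 ALLOC][18-38 FREE]
Op 3: c = malloc(1) -> c = 18; heap: [0-6 ALLOC][7-17 ALLOC][18-18 ALLOC][19-38 FREE]
Op 4: free(a) -> (freed a); heap: [0-6 FREE][7-17 ALLOC][18-18 ALLOC][19-38 FREE]
Op 5: d = malloc(4) -> d = 0; heap: [0-3 ALLOC][4-6 FREE][7-17 ALLOC][18-18 ALLOC][19-38 FREE]
free(d): d = 0 -> block [0-3 ALLOC]; mark free, coalesce with adjacent free neighbors -> [0-6 FREE][7-17 ALLOC][18-18 ALLOC][19-38 FREE]

Answer: [0-6 FREE][7-17 ALLOC][18-18 ALLOC][19-38 FREE]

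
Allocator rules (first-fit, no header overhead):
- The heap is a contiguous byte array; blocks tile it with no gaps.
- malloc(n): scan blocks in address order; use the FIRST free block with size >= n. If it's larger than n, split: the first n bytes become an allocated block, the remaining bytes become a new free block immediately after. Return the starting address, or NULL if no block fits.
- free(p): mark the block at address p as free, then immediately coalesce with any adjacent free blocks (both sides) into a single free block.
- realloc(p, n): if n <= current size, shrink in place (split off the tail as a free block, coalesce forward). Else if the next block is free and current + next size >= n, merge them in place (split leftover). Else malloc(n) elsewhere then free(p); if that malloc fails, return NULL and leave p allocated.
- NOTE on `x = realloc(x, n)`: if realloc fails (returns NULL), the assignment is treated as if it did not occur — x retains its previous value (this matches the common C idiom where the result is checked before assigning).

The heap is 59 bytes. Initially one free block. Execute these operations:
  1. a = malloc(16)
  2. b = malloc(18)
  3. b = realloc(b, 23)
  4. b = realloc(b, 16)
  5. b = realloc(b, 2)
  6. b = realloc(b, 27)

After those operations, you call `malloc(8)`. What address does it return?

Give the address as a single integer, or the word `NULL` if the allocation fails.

Answer: 43

Derivation:
Op 1: a = malloc(16) -> a = 0; heap: [0-15 ALLOC][16-58 FREE]
Op 2: b = malloc(18) -> b = 16; heap: [0-15 ALLOC][16-33 ALLOC][34-58 FREE]
Op 3: b = realloc(b, 23) -> b = 16; heap: [0-15 ALLOC][16-38 ALLOC][39-58 FREE]
Op 4: b = realloc(b, 16) -> b = 16; heap: [0-15 ALLOC][16-31 ALLOC][32-58 FREE]
Op 5: b = realloc(b, 2) -> b = 16; heap: [0-15 ALLOC][16-17 ALLOC][18-58 FREE]
Op 6: b = realloc(b, 27) -> b = 16; heap: [0-15 ALLOC][16-42 ALLOC][43-58 FREE]
malloc(8): first-fit scan over [0-15 ALLOC][16-42 ALLOC][43-58 FREE] -> 43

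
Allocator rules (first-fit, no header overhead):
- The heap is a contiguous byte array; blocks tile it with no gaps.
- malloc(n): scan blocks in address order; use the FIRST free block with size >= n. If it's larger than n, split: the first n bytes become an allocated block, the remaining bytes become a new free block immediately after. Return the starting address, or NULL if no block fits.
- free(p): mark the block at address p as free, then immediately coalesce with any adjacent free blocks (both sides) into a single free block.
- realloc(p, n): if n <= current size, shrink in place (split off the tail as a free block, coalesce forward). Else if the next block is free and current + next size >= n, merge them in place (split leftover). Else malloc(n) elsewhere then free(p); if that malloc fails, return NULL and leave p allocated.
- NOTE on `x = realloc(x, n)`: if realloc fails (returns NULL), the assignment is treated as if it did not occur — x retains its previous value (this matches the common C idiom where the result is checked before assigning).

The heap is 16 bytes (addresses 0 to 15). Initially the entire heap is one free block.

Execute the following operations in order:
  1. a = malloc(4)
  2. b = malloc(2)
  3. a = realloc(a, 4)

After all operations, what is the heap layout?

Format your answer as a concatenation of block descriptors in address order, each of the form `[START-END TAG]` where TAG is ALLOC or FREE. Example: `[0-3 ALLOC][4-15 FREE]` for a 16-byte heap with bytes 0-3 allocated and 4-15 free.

Answer: [0-3 ALLOC][4-5 ALLOC][6-15 FREE]

Derivation:
Op 1: a = malloc(4) -> a = 0; heap: [0-3 ALLOC][4-15 FREE]
Op 2: b = malloc(2) -> b = 4; heap: [0-3 ALLOC][4-5 ALLOC][6-15 FREE]
Op 3: a = realloc(a, 4) -> a = 0; heap: [0-3 ALLOC][4-5 ALLOC][6-15 FREE]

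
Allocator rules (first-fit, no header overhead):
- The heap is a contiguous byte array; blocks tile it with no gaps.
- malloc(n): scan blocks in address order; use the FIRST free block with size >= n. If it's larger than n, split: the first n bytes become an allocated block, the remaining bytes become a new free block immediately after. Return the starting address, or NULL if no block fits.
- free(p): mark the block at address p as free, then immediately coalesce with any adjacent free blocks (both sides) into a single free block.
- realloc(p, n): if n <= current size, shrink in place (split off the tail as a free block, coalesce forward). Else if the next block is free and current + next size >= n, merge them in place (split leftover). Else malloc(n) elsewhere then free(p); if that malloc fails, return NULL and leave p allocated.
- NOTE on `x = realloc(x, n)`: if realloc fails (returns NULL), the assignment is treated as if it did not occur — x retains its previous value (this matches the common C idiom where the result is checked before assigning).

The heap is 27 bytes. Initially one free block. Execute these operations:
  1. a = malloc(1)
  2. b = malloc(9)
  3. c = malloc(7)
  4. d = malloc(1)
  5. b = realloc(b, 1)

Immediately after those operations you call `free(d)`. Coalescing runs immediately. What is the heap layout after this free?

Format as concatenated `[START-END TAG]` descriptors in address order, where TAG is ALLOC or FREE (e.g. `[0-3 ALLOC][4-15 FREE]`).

Answer: [0-0 ALLOC][1-1 ALLOC][2-9 FREE][10-16 ALLOC][17-26 FREE]

Derivation:
Op 1: a = malloc(1) -> a = 0; heap: [0-0 ALLOC][1-26 FREE]
Op 2: b = malloc(9) -> b = 1; heap: [0-0 ALLOC][1-9 ALLOC][10-26 FREE]
Op 3: c = malloc(7) -> c = 10; heap: [0-0 ALLOC][1-9 ALLOC][10-16 ALLOC][17-26 FREE]
Op 4: d = malloc(1) -> d = 17; heap: [0-0 ALLOC][1-9 ALLOC][10-16 ALLOC][17-17 ALLOC][18-26 FREE]
Op 5: b = realloc(b, 1) -> b = 1; heap: [0-0 ALLOC][1-1 ALLOC][2-9 FREE][10-16 ALLOC][17-17 ALLOC][18-26 FREE]
free(d): d = 17 -> block [17-17 ALLOC]; mark free, coalesce with adjacent free neighbors -> [0-0 ALLOC][1-1 ALLOC][2-9 FREE][10-16 ALLOC][17-26 FREE]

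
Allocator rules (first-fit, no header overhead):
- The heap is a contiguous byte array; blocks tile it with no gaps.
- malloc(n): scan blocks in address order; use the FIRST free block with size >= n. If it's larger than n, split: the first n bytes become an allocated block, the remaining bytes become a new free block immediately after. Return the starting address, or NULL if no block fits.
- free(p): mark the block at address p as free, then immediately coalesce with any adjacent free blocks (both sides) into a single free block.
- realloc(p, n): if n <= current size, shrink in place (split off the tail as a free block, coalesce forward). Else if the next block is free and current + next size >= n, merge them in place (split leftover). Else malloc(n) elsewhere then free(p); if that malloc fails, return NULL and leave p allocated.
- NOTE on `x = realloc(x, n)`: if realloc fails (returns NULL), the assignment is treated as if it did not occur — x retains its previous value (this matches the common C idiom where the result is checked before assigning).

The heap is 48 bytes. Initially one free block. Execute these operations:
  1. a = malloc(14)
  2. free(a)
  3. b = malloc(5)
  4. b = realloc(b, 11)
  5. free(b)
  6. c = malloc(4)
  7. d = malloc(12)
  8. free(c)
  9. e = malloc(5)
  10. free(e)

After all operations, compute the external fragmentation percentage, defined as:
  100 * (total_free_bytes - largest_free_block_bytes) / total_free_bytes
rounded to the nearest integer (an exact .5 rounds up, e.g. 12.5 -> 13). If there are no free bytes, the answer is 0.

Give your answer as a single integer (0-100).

Op 1: a = malloc(14) -> a = 0; heap: [0-13 ALLOC][14-47 FREE]
Op 2: free(a) -> (freed a); heap: [0-47 FREE]
Op 3: b = malloc(5) -> b = 0; heap: [0-4 ALLOC][5-47 FREE]
Op 4: b = realloc(b, 11) -> b = 0; heap: [0-10 ALLOC][11-47 FREE]
Op 5: free(b) -> (freed b); heap: [0-47 FREE]
Op 6: c = malloc(4) -> c = 0; heap: [0-3 ALLOC][4-47 FREE]
Op 7: d = malloc(12) -> d = 4; heap: [0-3 ALLOC][4-15 ALLOC][16-47 FREE]
Op 8: free(c) -> (freed c); heap: [0-3 FREE][4-15 ALLOC][16-47 FREE]
Op 9: e = malloc(5) -> e = 16; heap: [0-3 FREE][4-15 ALLOC][16-20 ALLOC][21-47 FREE]
Op 10: free(e) -> (freed e); heap: [0-3 FREE][4-15 ALLOC][16-47 FREE]
Free blocks: [4 32] total_free=36 largest=32 -> 100*(36-32)/36 = 400/36 ≈ 11.111 -> rounds to 11

Answer: 11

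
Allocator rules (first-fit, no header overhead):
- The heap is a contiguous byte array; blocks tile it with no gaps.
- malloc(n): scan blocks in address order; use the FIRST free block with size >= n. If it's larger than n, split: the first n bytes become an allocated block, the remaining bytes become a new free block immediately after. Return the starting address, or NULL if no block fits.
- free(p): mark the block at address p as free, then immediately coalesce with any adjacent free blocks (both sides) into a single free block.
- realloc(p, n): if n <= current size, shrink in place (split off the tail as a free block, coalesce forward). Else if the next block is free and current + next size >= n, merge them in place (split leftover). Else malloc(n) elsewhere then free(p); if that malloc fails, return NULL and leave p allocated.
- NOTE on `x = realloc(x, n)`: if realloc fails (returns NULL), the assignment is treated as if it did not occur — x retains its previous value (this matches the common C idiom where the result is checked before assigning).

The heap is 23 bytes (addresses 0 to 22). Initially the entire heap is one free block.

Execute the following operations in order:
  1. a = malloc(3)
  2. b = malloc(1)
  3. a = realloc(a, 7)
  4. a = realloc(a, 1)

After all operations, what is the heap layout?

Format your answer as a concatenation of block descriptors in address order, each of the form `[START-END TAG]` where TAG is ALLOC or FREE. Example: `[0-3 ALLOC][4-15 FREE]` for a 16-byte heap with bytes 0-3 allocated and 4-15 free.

Answer: [0-2 FREE][3-3 ALLOC][4-4 ALLOC][5-22 FREE]

Derivation:
Op 1: a = malloc(3) -> a = 0; heap: [0-2 ALLOC][3-22 FREE]
Op 2: b = malloc(1) -> b = 3; heap: [0-2 ALLOC][3-3 ALLOC][4-22 FREE]
Op 3: a = realloc(a, 7) -> a = 4; heap: [0-2 FREE][3-3 ALLOC][4-10 ALLOC][11-22 FREE]
Op 4: a = realloc(a, 1) -> a = 4; heap: [0-2 FREE][3-3 ALLOC][4-4 ALLOC][5-22 FREE]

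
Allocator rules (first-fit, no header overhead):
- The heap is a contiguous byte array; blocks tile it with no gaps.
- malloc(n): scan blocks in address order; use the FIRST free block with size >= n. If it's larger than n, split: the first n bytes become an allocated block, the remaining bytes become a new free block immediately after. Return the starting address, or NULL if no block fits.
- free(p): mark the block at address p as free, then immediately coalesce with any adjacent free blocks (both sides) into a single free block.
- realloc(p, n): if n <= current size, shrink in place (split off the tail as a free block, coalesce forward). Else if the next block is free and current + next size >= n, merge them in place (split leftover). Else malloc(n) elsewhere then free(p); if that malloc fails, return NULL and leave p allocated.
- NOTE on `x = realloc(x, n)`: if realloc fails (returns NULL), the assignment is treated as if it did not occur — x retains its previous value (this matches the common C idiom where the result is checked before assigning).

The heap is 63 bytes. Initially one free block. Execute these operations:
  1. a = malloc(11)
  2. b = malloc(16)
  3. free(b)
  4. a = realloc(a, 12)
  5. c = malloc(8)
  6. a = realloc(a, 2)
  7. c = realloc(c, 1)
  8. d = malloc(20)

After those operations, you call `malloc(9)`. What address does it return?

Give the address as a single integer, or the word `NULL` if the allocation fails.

Answer: 2

Derivation:
Op 1: a = malloc(11) -> a = 0; heap: [0-10 ALLOC][11-62 FREE]
Op 2: b = malloc(16) -> b = 11; heap: [0-10 ALLOC][11-26 ALLOC][27-62 FREE]
Op 3: free(b) -> (freed b); heap: [0-10 ALLOC][11-62 FREE]
Op 4: a = realloc(a, 12) -> a = 0; heap: [0-11 ALLOC][12-62 FREE]
Op 5: c = malloc(8) -> c = 12; heap: [0-11 ALLOC][12-19 ALLOC][20-62 FREE]
Op 6: a = realloc(a, 2) -> a = 0; heap: [0-1 ALLOC][2-11 FREE][12-19 ALLOC][20-62 FREE]
Op 7: c = realloc(c, 1) -> c = 12; heap: [0-1 ALLOC][2-11 FREE][12-12 ALLOC][13-62 FREE]
Op 8: d = malloc(20) -> d = 13; heap: [0-1 ALLOC][2-11 FREE][12-12 ALLOC][13-32 ALLOC][33-62 FREE]
malloc(9): first-fit scan over [0-1 ALLOC][2-11 FREE][12-12 ALLOC][13-32 ALLOC][33-62 FREE] -> 2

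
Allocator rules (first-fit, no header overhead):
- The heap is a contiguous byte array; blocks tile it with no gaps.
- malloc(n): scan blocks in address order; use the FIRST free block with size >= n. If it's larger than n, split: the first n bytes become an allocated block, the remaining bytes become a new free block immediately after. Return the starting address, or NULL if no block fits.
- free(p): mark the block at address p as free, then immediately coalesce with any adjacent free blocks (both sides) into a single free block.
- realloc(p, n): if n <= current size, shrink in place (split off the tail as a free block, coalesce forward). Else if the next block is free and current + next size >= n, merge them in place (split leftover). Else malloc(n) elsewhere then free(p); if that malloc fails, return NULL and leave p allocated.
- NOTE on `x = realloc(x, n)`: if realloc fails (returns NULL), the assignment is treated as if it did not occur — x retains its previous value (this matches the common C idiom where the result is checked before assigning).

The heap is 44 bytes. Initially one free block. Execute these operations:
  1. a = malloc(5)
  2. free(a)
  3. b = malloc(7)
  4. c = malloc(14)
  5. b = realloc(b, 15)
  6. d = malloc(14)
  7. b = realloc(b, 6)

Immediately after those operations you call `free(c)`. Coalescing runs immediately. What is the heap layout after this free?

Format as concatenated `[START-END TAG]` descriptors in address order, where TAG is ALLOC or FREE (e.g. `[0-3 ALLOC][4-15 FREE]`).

Op 1: a = malloc(5) -> a = 0; heap: [0-4 ALLOC][5-43 FREE]
Op 2: free(a) -> (freed a); heap: [0-43 FREE]
Op 3: b = malloc(7) -> b = 0; heap: [0-6 ALLOC][7-43 FREE]
Op 4: c = malloc(14) -> c = 7; heap: [0-6 ALLOC][7-20 ALLOC][21-43 FREE]
Op 5: b = realloc(b, 15) -> b = 21; heap: [0-6 FREE][7-20 ALLOC][21-35 ALLOC][36-43 FREE]
Op 6: d = malloc(14) -> d = NULL; heap: [0-6 FREE][7-20 ALLOC][21-35 ALLOC][36-43 FREE]
Op 7: b = realloc(b, 6) -> b = 21; heap: [0-6 FREE][7-20 ALLOC][21-26 ALLOC][27-43 FREE]
free(c): c = 7 -> block [7-20 ALLOC]; mark free, coalesce with adjacent free neighbors -> [0-20 FREE][21-26 ALLOC][27-43 FREE]

Answer: [0-20 FREE][21-26 ALLOC][27-43 FREE]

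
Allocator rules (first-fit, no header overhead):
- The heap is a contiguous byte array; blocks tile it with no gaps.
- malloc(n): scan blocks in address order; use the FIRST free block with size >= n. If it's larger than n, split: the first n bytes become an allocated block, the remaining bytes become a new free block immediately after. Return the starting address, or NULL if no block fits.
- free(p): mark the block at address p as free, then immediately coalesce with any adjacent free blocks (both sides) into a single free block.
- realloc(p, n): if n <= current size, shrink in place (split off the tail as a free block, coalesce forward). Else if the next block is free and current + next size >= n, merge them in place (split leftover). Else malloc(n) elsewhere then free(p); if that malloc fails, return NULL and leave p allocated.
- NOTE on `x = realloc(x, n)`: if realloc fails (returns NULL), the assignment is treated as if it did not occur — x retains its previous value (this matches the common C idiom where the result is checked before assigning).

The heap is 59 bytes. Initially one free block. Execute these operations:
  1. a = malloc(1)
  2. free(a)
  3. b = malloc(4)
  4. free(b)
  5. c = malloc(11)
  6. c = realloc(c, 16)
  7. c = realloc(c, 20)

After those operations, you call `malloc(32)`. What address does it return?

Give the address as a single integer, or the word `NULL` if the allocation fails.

Answer: 20

Derivation:
Op 1: a = malloc(1) -> a = 0; heap: [0-0 ALLOC][1-58 FREE]
Op 2: free(a) -> (freed a); heap: [0-58 FREE]
Op 3: b = malloc(4) -> b = 0; heap: [0-3 ALLOC][4-58 FREE]
Op 4: free(b) -> (freed b); heap: [0-58 FREE]
Op 5: c = malloc(11) -> c = 0; heap: [0-10 ALLOC][11-58 FREE]
Op 6: c = realloc(c, 16) -> c = 0; heap: [0-15 ALLOC][16-58 FREE]
Op 7: c = realloc(c, 20) -> c = 0; heap: [0-19 ALLOC][20-58 FREE]
malloc(32): first-fit scan over [0-19 ALLOC][20-58 FREE] -> 20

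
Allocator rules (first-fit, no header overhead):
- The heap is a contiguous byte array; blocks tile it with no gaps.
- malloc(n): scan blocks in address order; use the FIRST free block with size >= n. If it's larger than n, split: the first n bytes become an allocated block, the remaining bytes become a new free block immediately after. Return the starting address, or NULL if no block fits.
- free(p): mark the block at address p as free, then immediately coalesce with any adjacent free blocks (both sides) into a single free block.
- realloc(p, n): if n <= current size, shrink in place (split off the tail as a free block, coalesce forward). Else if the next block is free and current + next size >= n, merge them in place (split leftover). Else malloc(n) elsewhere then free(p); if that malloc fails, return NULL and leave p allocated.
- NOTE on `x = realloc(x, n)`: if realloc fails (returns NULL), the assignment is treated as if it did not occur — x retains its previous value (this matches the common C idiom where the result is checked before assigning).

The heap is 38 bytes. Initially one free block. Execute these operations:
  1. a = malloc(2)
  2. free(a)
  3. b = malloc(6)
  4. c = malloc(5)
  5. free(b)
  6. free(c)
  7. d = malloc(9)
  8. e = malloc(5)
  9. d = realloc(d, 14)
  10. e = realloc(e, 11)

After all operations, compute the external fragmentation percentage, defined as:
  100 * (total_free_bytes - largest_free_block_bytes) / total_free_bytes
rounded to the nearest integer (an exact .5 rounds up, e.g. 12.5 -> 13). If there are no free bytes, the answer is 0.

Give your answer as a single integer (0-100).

Answer: 47

Derivation:
Op 1: a = malloc(2) -> a = 0; heap: [0-1 ALLOC][2-37 FREE]
Op 2: free(a) -> (freed a); heap: [0-37 FREE]
Op 3: b = malloc(6) -> b = 0; heap: [0-5 ALLOC][6-37 FREE]
Op 4: c = malloc(5) -> c = 6; heap: [0-5 ALLOC][6-10 ALLOC][11-37 FREE]
Op 5: free(b) -> (freed b); heap: [0-5 FREE][6-10 ALLOC][11-37 FREE]
Op 6: free(c) -> (freed c); heap: [0-37 FREE]
Op 7: d = malloc(9) -> d = 0; heap: [0-8 ALLOC][9-37 FREE]
Op 8: e = malloc(5) -> e = 9; heap: [0-8 ALLOC][9-13 ALLOC][14-37 FREE]
Op 9: d = realloc(d, 14) -> d = 14; heap: [0-8 FREE][9-13 ALLOC][14-27 ALLOC][28-37 FREE]
Op 10: e = realloc(e, 11) -> NULL (e unchanged); heap: [0-8 FREE][9-13 ALLOC][14-27 ALLOC][28-37 FREE]
Free blocks: [9 10] total_free=19 largest=10 -> 100*(19-10)/19 = 900/19 ≈ 47.368 -> rounds to 47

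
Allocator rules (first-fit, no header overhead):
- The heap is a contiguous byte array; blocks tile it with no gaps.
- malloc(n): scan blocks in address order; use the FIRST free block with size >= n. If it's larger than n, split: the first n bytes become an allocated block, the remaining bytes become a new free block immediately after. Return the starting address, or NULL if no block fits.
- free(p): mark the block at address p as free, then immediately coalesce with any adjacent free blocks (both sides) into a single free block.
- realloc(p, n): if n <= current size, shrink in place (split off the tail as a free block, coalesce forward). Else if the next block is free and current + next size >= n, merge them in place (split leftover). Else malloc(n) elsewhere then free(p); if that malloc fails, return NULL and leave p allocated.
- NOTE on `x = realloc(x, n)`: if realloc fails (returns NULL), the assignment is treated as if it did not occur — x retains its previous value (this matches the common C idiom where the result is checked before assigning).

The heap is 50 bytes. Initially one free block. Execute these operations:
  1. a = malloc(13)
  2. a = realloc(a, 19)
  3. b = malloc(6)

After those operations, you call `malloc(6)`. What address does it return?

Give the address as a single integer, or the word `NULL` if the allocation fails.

Op 1: a = malloc(13) -> a = 0; heap: [0-12 ALLOC][13-49 FREE]
Op 2: a = realloc(a, 19) -> a = 0; heap: [0-18 ALLOC][19-49 FREE]
Op 3: b = malloc(6) -> b = 19; heap: [0-18 ALLOC][19-24 ALLOC][25-49 FREE]
malloc(6): first-fit scan over [0-18 ALLOC][19-24 ALLOC][25-49 FREE] -> 25

Answer: 25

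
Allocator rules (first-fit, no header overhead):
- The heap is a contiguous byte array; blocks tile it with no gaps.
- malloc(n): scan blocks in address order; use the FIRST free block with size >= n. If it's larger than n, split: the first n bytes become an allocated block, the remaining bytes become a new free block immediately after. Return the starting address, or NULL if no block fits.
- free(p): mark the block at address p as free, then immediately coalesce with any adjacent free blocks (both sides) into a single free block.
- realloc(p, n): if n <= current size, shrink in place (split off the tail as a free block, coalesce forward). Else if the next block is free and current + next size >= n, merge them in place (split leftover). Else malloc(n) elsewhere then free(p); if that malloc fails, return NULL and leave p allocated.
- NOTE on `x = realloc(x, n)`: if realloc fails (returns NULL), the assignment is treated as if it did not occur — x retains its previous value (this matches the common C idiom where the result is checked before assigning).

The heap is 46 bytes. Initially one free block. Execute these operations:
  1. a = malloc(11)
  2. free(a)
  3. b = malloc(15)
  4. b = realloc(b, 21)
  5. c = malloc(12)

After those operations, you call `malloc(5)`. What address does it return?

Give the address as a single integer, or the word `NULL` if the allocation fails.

Answer: 33

Derivation:
Op 1: a = malloc(11) -> a = 0; heap: [0-10 ALLOC][11-45 FREE]
Op 2: free(a) -> (freed a); heap: [0-45 FREE]
Op 3: b = malloc(15) -> b = 0; heap: [0-14 ALLOC][15-45 FREE]
Op 4: b = realloc(b, 21) -> b = 0; heap: [0-20 ALLOC][21-45 FREE]
Op 5: c = malloc(12) -> c = 21; heap: [0-20 ALLOC][21-32 ALLOC][33-45 FREE]
malloc(5): first-fit scan over [0-20 ALLOC][21-32 ALLOC][33-45 FREE] -> 33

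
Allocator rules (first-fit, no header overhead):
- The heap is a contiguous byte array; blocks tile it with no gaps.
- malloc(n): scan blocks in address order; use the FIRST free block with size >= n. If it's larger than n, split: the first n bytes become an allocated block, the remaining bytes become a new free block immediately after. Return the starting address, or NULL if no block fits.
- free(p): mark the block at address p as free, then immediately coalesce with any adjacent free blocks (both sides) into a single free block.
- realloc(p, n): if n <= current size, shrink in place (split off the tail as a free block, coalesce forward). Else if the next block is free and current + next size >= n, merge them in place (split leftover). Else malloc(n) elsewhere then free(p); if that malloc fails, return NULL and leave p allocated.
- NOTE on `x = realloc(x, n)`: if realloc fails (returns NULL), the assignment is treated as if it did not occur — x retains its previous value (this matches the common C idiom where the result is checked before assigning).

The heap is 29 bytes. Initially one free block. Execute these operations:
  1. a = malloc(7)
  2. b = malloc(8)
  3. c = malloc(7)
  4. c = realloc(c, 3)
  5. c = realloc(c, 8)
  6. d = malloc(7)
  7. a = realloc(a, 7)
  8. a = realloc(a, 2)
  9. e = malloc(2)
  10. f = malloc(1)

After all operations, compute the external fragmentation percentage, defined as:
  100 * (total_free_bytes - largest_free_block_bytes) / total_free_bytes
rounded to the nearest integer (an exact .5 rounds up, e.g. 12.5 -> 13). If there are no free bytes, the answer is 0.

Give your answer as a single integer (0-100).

Answer: 25

Derivation:
Op 1: a = malloc(7) -> a = 0; heap: [0-6 ALLOC][7-28 FREE]
Op 2: b = malloc(8) -> b = 7; heap: [0-6 ALLOC][7-14 ALLOC][15-28 FREE]
Op 3: c = malloc(7) -> c = 15; heap: [0-6 ALLOC][7-14 ALLOC][15-21 ALLOC][22-28 FREE]
Op 4: c = realloc(c, 3) -> c = 15; heap: [0-6 ALLOC][7-14 ALLOC][15-17 ALLOC][18-28 FREE]
Op 5: c = realloc(c, 8) -> c = 15; heap: [0-6 ALLOC][7-14 ALLOC][15-22 ALLOC][23-28 FREE]
Op 6: d = malloc(7) -> d = NULL; heap: [0-6 ALLOC][7-14 ALLOC][15-22 ALLOC][23-28 FREE]
Op 7: a = realloc(a, 7) -> a = 0; heap: [0-6 ALLOC][7-14 ALLOC][15-22 ALLOC][23-28 FREE]
Op 8: a = realloc(a, 2) -> a = 0; heap: [0-1 ALLOC][2-6 FREE][7-14 ALLOC][15-22 ALLOC][23-28 FREE]
Op 9: e = malloc(2) -> e = 2; heap: [0-1 ALLOC][2-3 ALLOC][4-6 FREE][7-14 ALLOC][15-22 ALLOC][23-28 FREE]
Op 10: f = malloc(1) -> f = 4; heap: [0-1 ALLOC][2-3 ALLOC][4-4 ALLOC][5-6 FREE][7-14 ALLOC][15-22 ALLOC][23-28 FREE]
Free blocks: [2 6] total_free=8 largest=6 -> 100*(8-6)/8 = 200/8 = 25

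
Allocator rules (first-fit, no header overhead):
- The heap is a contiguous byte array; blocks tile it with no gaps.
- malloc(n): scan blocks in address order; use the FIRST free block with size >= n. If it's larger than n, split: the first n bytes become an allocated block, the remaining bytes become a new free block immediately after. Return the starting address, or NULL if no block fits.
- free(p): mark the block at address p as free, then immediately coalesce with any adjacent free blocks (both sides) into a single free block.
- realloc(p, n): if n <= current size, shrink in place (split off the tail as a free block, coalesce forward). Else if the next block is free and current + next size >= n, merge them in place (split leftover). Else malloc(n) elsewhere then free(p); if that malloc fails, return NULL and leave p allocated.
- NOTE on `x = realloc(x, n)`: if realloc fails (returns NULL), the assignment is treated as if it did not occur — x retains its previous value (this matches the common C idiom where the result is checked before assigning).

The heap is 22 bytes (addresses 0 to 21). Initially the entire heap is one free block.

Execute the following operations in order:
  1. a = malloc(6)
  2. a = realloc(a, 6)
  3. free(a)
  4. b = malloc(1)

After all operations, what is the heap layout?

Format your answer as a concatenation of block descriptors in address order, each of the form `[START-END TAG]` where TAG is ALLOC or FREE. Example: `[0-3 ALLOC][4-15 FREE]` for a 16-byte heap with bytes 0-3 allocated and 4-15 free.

Answer: [0-0 ALLOC][1-21 FREE]

Derivation:
Op 1: a = malloc(6) -> a = 0; heap: [0-5 ALLOC][6-21 FREE]
Op 2: a = realloc(a, 6) -> a = 0; heap: [0-5 ALLOC][6-21 FREE]
Op 3: free(a) -> (freed a); heap: [0-21 FREE]
Op 4: b = malloc(1) -> b = 0; heap: [0-0 ALLOC][1-21 FREE]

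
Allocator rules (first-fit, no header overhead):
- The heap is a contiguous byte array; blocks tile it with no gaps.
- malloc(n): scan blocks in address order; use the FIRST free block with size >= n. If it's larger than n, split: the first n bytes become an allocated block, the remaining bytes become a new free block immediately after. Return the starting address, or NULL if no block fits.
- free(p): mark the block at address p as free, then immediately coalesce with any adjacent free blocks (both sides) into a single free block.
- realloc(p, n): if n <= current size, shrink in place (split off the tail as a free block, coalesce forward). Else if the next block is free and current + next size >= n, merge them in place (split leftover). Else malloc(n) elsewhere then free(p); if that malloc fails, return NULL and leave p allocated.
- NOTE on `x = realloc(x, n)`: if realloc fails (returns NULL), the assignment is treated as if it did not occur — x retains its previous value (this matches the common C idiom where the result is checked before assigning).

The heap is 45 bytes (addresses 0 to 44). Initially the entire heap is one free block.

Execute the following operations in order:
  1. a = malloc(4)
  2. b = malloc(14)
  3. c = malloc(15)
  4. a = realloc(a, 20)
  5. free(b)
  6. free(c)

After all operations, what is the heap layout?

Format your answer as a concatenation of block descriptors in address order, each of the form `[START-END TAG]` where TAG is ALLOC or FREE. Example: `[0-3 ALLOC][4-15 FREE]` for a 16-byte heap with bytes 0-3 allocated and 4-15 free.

Op 1: a = malloc(4) -> a = 0; heap: [0-3 ALLOC][4-44 FREE]
Op 2: b = malloc(14) -> b = 4; heap: [0-3 ALLOC][4-17 ALLOC][18-44 FREE]
Op 3: c = malloc(15) -> c = 18; heap: [0-3 ALLOC][4-17 ALLOC][18-32 ALLOC][33-44 FREE]
Op 4: a = realloc(a, 20) -> NULL (a unchanged); heap: [0-3 ALLOC][4-17 ALLOC][18-32 ALLOC][33-44 FREE]
Op 5: free(b) -> (freed b); heap: [0-3 ALLOC][4-17 FREE][18-32 ALLOC][33-44 FREE]
Op 6: free(c) -> (freed c); heap: [0-3 ALLOC][4-44 FREE]

Answer: [0-3 ALLOC][4-44 FREE]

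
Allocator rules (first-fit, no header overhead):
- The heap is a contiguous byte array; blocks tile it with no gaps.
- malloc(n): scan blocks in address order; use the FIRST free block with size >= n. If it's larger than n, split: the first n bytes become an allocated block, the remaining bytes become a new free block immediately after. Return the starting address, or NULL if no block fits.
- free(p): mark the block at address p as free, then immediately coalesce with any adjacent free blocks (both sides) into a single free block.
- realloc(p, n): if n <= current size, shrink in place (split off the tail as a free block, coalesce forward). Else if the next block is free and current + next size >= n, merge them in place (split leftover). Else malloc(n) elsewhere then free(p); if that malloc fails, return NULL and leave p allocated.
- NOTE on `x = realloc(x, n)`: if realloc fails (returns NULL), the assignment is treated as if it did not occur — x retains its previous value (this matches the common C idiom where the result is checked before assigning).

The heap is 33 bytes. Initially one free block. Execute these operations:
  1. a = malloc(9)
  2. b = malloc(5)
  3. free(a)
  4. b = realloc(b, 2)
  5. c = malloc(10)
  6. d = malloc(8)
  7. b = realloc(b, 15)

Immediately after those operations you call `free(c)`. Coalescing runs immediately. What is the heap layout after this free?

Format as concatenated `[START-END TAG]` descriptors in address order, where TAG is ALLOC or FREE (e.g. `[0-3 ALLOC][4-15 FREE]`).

Op 1: a = malloc(9) -> a = 0; heap: [0-8 ALLOC][9-32 FREE]
Op 2: b = malloc(5) -> b = 9; heap: [0-8 ALLOC][9-13 ALLOC][14-32 FREE]
Op 3: free(a) -> (freed a); heap: [0-8 FREE][9-13 ALLOC][14-32 FREE]
Op 4: b = realloc(b, 2) -> b = 9; heap: [0-8 FREE][9-10 ALLOC][11-32 FREE]
Op 5: c = malloc(10) -> c = 11; heap: [0-8 FREE][9-10 ALLOC][11-20 ALLOC][21-32 FREE]
Op 6: d = malloc(8) -> d = 0; heap: [0-7 ALLOC][8-8 FREE][9-10 ALLOC][11-20 ALLOC][21-32 FREE]
Op 7: b = realloc(b, 15) -> NULL (b unchanged); heap: [0-7 ALLOC][8-8 FREE][9-10 ALLOC][11-20 ALLOC][21-32 FREE]
free(c): c = 11 -> block [11-20 ALLOC]; mark free, coalesce with adjacent free neighbors -> [0-7 ALLOC][8-8 FREE][9-10 ALLOC][11-32 FREE]

Answer: [0-7 ALLOC][8-8 FREE][9-10 ALLOC][11-32 FREE]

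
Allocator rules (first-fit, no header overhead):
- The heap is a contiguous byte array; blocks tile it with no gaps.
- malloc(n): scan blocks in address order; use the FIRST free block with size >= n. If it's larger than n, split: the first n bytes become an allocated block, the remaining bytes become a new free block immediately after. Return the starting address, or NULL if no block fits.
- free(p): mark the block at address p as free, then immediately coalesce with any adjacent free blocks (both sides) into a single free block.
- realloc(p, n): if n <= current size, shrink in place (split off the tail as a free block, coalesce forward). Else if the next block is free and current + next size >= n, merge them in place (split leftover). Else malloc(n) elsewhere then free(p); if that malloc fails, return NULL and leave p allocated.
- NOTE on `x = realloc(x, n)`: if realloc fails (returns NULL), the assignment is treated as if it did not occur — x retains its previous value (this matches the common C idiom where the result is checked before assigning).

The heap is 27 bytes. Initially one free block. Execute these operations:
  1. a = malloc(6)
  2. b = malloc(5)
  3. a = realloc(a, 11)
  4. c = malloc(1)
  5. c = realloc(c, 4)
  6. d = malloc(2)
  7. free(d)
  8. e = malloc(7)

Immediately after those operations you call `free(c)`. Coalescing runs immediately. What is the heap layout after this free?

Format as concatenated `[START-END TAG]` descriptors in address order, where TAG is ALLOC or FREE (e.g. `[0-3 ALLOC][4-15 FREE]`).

Answer: [0-5 FREE][6-10 ALLOC][11-21 ALLOC][22-26 FREE]

Derivation:
Op 1: a = malloc(6) -> a = 0; heap: [0-5 ALLOC][6-26 FREE]
Op 2: b = malloc(5) -> b = 6; heap: [0-5 ALLOC][6-10 ALLOC][11-26 FREE]
Op 3: a = realloc(a, 11) -> a = 11; heap: [0-5 FREE][6-10 ALLOC][11-21 ALLOC][22-26 FREE]
Op 4: c = malloc(1) -> c = 0; heap: [0-0 ALLOC][1-5 FREE][6-10 ALLOC][11-21 ALLOC][22-26 FREE]
Op 5: c = realloc(c, 4) -> c = 0; heap: [0-3 ALLOC][4-5 FREE][6-10 ALLOC][11-21 ALLOC][22-26 FREE]
Op 6: d = malloc(2) -> d = 4; heap: [0-3 ALLOC][4-5 ALLOC][6-10 ALLOC][11-21 ALLOC][22-26 FREE]
Op 7: free(d) -> (freed d); heap: [0-3 ALLOC][4-5 FREE][6-10 ALLOC][11-21 ALLOC][22-26 FREE]
Op 8: e = malloc(7) -> e = NULL; heap: [0-3 ALLOC][4-5 FREE][6-10 ALLOC][11-21 ALLOC][22-26 FREE]
free(c): c = 0 -> block [0-3 ALLOC]; mark free, coalesce with adjacent free neighbors -> [0-5 FREE][6-10 ALLOC][11-21 ALLOC][22-26 FREE]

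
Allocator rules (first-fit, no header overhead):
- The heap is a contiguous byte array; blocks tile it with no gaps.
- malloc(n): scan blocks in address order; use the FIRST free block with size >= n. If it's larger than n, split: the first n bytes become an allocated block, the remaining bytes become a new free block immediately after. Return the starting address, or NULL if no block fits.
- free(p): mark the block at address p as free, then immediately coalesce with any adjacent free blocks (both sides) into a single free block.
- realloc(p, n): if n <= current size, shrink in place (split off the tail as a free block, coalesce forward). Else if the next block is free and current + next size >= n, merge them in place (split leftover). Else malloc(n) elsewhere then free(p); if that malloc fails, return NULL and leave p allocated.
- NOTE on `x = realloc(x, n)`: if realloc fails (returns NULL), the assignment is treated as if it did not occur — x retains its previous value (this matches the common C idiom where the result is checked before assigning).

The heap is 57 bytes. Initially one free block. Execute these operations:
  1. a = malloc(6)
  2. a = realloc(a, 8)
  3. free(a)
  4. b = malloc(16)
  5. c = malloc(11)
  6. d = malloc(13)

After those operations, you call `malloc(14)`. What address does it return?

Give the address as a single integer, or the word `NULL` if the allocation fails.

Answer: 40

Derivation:
Op 1: a = malloc(6) -> a = 0; heap: [0-5 ALLOC][6-56 FREE]
Op 2: a = realloc(a, 8) -> a = 0; heap: [0-7 ALLOC][8-56 FREE]
Op 3: free(a) -> (freed a); heap: [0-56 FREE]
Op 4: b = malloc(16) -> b = 0; heap: [0-15 ALLOC][16-56 FREE]
Op 5: c = malloc(11) -> c = 16; heap: [0-15 ALLOC][16-26 ALLOC][27-56 FREE]
Op 6: d = malloc(13) -> d = 27; heap: [0-15 ALLOC][16-26 ALLOC][27-39 ALLOC][40-56 FREE]
malloc(14): first-fit scan over [0-15 ALLOC][16-26 ALLOC][27-39 ALLOC][40-56 FREE] -> 40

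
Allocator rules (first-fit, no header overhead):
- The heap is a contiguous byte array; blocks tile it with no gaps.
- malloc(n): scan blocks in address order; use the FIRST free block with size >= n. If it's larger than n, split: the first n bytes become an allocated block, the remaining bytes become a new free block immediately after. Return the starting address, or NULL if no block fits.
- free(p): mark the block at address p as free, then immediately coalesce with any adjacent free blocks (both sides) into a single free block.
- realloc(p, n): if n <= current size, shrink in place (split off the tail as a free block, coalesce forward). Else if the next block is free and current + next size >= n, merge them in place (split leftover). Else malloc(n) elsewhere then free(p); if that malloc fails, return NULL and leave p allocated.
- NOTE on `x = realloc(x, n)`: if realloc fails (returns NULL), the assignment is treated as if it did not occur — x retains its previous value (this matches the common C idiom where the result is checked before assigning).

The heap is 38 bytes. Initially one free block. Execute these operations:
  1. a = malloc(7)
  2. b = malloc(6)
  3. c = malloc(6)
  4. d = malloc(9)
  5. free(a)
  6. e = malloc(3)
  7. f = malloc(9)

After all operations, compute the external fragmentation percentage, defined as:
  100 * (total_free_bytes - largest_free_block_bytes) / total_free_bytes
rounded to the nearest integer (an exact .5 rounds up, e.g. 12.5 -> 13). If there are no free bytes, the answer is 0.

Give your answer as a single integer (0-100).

Answer: 20

Derivation:
Op 1: a = malloc(7) -> a = 0; heap: [0-6 ALLOC][7-37 FREE]
Op 2: b = malloc(6) -> b = 7; heap: [0-6 ALLOC][7-12 ALLOC][13-37 FREE]
Op 3: c = malloc(6) -> c = 13; heap: [0-6 ALLOC][7-12 ALLOC][13-18 ALLOC][19-37 FREE]
Op 4: d = malloc(9) -> d = 19; heap: [0-6 ALLOC][7-12 ALLOC][13-18 ALLOC][19-27 ALLOC][28-37 FREE]
Op 5: free(a) -> (freed a); heap: [0-6 FREE][7-12 ALLOC][13-18 ALLOC][19-27 ALLOC][28-37 FREE]
Op 6: e = malloc(3) -> e = 0; heap: [0-2 ALLOC][3-6 FREE][7-12 ALLOC][13-18 ALLOC][19-27 ALLOC][28-37 FREE]
Op 7: f = malloc(9) -> f = 28; heap: [0-2 ALLOC][3-6 FREE][7-12 ALLOC][13-18 ALLOC][19-27 ALLOC][28-36 ALLOC][37-37 FREE]
Free blocks: [4 1] total_free=5 largest=4 -> 100*(5-4)/5 = 100/5 = 20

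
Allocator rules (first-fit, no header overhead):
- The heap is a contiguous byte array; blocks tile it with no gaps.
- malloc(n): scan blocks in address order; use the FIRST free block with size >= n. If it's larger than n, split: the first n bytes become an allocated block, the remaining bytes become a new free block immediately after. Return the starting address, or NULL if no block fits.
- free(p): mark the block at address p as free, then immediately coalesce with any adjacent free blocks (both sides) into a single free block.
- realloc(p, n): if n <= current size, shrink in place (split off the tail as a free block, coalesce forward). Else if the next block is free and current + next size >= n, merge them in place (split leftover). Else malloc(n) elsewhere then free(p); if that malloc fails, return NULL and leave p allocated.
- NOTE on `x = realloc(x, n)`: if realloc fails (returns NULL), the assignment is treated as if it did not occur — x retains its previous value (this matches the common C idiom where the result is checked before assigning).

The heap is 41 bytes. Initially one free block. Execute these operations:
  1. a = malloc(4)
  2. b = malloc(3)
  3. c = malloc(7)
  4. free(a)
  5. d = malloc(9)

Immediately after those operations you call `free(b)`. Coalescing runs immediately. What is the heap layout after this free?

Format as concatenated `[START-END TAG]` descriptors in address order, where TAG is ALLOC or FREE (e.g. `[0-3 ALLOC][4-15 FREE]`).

Op 1: a = malloc(4) -> a = 0; heap: [0-3 ALLOC][4-40 FREE]
Op 2: b = malloc(3) -> b = 4; heap: [0-3 ALLOC][4-6 ALLOC][7-40 FREE]
Op 3: c = malloc(7) -> c = 7; heap: [0-3 ALLOC][4-6 ALLOC][7-13 ALLOC][14-40 FREE]
Op 4: free(a) -> (freed a); heap: [0-3 FREE][4-6 ALLOC][7-13 ALLOC][14-40 FREE]
Op 5: d = malloc(9) -> d = 14; heap: [0-3 FREE][4-6 ALLOC][7-13 ALLOC][14-22 ALLOC][23-40 FREE]
free(b): b = 4 -> block [4-6 ALLOC]; mark free, coalesce with adjacent free neighbors -> [0-6 FREE][7-13 ALLOC][14-22 ALLOC][23-40 FREE]

Answer: [0-6 FREE][7-13 ALLOC][14-22 ALLOC][23-40 FREE]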